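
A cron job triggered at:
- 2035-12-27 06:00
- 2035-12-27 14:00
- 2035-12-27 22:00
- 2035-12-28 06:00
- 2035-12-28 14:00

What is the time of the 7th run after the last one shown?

Gaps: 8, 8, 8, 8 hours — each event is 8 hours after the previous one.
2035-12-28 14:00 + 8 h = 2035-12-28 22:00.
2035-12-28 22:00 + 8 h = 2035-12-29 06:00.
2035-12-29 06:00 + 8 h = 2035-12-29 14:00.
2035-12-29 14:00 + 8 h = 2035-12-29 22:00.
2035-12-29 22:00 + 8 h = 2035-12-30 06:00.
2035-12-30 06:00 + 8 h = 2035-12-30 14:00.
2035-12-30 14:00 + 8 h = 2035-12-30 22:00.

2035-12-30 22:00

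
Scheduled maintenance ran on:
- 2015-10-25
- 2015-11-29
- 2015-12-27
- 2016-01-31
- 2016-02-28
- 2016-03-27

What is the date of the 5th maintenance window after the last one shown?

All Sundays; the gaps (35, 28, 35, 28, 28) vary with month length.
This is the last Sunday of each month.
April 2016 ends with Sunday 2016-04-24.
May 2016 ends with Sunday 2016-05-29.
Last Sunday of June 2016: 2016-06-26.
Last Sunday of July 2016: 2016-07-31.
August 2016 ends with Sunday 2016-08-28.

2016-08-28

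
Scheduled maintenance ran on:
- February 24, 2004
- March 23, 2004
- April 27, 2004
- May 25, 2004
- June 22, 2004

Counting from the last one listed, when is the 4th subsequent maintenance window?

October 26, 2004

All dates are Tuesdays, 28, 35, 28, 28 days apart.
Specifically, the 4th Tuesday of each month.
July 2004 — 4th Tuesday is July 27, 2004.
4th Tuesday of August 2004: August 24, 2004.
4th Tuesday of September 2004: September 28, 2004.
October 2004 — 4th Tuesday is October 26, 2004.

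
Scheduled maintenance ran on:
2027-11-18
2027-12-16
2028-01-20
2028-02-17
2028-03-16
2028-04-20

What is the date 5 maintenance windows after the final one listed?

2028-09-21

These are Thursdays at 28- or 35-day spacing (28, 35, 28, 28, 35).
The pattern: 3rd Thursday of the month.
3rd Thursday of May 2028: 2028-05-18.
3rd Thursday of June 2028: 2028-06-15.
3rd Thursday of July 2028: 2028-07-20.
August 2028 — 3rd Thursday is 2028-08-17.
September 2028 — 3rd Thursday is 2028-09-21.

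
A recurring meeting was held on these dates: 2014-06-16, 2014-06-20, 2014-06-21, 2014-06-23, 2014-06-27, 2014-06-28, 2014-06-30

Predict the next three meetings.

Every event lands on a Monday or Friday or Saturday (gaps cycle 4, 1, 2, 4, 1, 2).
So the schedule is: every Monday, Friday and Saturday.
The following Friday is 2014-07-04.
The following Saturday is 2014-07-05.
The following Monday is 2014-07-07.

2014-07-04, 2014-07-05, 2014-07-07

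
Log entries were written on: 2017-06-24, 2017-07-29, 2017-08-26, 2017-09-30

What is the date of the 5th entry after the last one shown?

2018-02-24

All Saturdays; the gaps (35, 28, 35) vary with month length.
This is the last Saturday of each month.
October 2017 ends with Saturday 2017-10-28.
November 2017 ends with Saturday 2017-11-25.
Last Saturday of December 2017: 2017-12-30.
Last Saturday of January 2018: 2018-01-27.
February 2018 ends with Saturday 2018-02-24.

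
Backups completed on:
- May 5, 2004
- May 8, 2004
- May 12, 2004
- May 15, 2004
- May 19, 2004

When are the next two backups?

Every event lands on a Wednesday or Saturday (gaps cycle 3, 4, 3, 4).
So the schedule is: every Wednesday and Saturday.
Next Saturday: May 22, 2004.
Next Wednesday: May 26, 2004.

May 22, 2004; May 26, 2004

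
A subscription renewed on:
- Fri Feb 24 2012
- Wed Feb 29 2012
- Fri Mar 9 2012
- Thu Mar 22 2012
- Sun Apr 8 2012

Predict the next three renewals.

Gaps: 5, 9, 13, 17 days — each gap is 4 larger than the previous one.
Next gap: 21 days. Sun Apr 8 2012 + 21 days = Sun Apr 29 2012.
Next gap: 25 days. Sun Apr 29 2012 + 25 days = Thu May 24 2012.
Next gap: 29 days. Thu May 24 2012 + 29 days = Fri Jun 22 2012.

Sun Apr 29 2012, Thu May 24 2012, Fri Jun 22 2012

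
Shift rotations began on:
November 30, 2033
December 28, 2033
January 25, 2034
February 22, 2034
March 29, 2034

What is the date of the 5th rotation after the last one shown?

Every date is a Wednesday; gaps 28, 28, 28, 35 days.
Each is the last Wednesday of its month (at least one falls on the 29th or later, ruling out '4th Wednesday').
April 2034 ends with Wednesday April 26, 2034.
Last Wednesday of May 2034: May 31, 2034.
Last Wednesday of June 2034: June 28, 2034.
July 2034 ends with Wednesday July 26, 2034.
Last Wednesday of August 2034: August 30, 2034.

August 30, 2034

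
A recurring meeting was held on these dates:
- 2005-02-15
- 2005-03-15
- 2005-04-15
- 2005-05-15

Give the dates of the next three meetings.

2005-06-15, 2005-07-15, 2005-08-15

Gaps: 28, 31, 30 days — not constant. Every event is on the 15th of the month.
Pattern: the 15th of each month.
June 2005: 2005-06-15.
Next: July 2005 → 2005-07-15.
Next: August 2005 → 2005-08-15.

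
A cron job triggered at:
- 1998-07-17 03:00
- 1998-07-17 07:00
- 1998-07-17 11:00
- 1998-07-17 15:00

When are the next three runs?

Gaps: 4, 4, 4 hours — each event is 4 hours after the previous one.
1998-07-17 15:00 + 4 h = 1998-07-17 19:00.
1998-07-17 19:00 + 4 h = 1998-07-17 23:00.
1998-07-17 23:00 + 4 h = 1998-07-18 03:00.

1998-07-17 19:00, 1998-07-17 23:00, 1998-07-18 03:00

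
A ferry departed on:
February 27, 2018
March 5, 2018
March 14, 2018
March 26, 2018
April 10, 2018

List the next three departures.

April 28, 2018; May 19, 2018; June 12, 2018

The spacing grows by 3 each time: 6, 9, 12, 15 days.
Next gap: 18 days. April 10, 2018 + 18 days = April 28, 2018.
Next gap: 21 days. April 28, 2018 + 21 days = May 19, 2018.
Next gap: 24 days. May 19, 2018 + 24 days = June 12, 2018.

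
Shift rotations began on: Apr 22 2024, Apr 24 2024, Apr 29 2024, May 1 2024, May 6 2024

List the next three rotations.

Every event lands on a Monday or Wednesday (gaps cycle 2, 5, 2, 5).
So the schedule is: every Monday and Wednesday.
Next Wednesday: May 8 2024.
Next Monday: May 13 2024.
The following Wednesday is May 15 2024.

May 8 2024, May 13 2024, May 15 2024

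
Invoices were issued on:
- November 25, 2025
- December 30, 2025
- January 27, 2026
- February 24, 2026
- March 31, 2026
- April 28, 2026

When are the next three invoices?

Every date is a Tuesday; gaps 35, 28, 28, 35, 28 days.
Each is the last Tuesday of its month (at least one falls on the 29th or later, ruling out '4th Tuesday').
May 2026 ends with Tuesday May 26, 2026.
June 2026 ends with Tuesday June 30, 2026.
Last Tuesday of July 2026: July 28, 2026.

May 26, 2026; June 30, 2026; July 28, 2026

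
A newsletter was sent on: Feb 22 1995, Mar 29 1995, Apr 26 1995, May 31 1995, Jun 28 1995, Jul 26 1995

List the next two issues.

Aug 30 1995, Sep 27 1995

Every date is a Wednesday; gaps 35, 28, 35, 28, 28 days.
Each is the last Wednesday of its month (at least one falls on the 29th or later, ruling out '4th Wednesday').
August 1995 ends with Wednesday Aug 30 1995.
Last Wednesday of September 1995: Sep 27 1995.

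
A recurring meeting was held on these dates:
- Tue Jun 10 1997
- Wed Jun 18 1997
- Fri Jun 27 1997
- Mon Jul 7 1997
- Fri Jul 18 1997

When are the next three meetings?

Gaps: 8, 9, 10, 11 days — each gap is 1 larger than the previous one.
Next gap: 12 days. Fri Jul 18 1997 + 12 days = Wed Jul 30 1997.
Next gap: 13 days. Wed Jul 30 1997 + 13 days = Tue Aug 12 1997.
Next gap: 14 days. Tue Aug 12 1997 + 14 days = Tue Aug 26 1997.

Wed Jul 30 1997, Tue Aug 12 1997, Tue Aug 26 1997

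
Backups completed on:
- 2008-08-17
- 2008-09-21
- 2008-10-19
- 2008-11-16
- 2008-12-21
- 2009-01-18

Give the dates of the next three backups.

All dates are Sundays, 35, 28, 28, 35, 28 days apart.
Specifically, the 3rd Sunday of each month.
February 2009 — 3rd Sunday is 2009-02-15.
March 2009 — 3rd Sunday is 2009-03-15.
April 2009 — 3rd Sunday is 2009-04-19.

2009-02-15, 2009-03-15, 2009-04-19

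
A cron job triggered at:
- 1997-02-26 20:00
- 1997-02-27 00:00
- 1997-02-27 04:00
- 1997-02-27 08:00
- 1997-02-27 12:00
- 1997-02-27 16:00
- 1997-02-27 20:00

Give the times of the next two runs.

1997-02-28 00:00, 1997-02-28 04:00

The interval is a steady 4 hours (4, 4, 4, 4, 4, 4).
1997-02-27 20:00 + 4 h = 1997-02-28 00:00.
1997-02-28 00:00 + 4 h = 1997-02-28 04:00.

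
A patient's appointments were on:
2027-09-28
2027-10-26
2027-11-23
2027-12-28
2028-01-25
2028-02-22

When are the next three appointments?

2028-03-28, 2028-04-25, 2028-05-23

Gaps: 28, 28, 35, 28, 28 days — a mix of 28 and 35. Every date is a Tuesday.
Each is the 4th Tuesday of its month.
4th Tuesday of March 2028: 2028-03-28.
April 2028 — 4th Tuesday is 2028-04-25.
4th Tuesday of May 2028: 2028-05-23.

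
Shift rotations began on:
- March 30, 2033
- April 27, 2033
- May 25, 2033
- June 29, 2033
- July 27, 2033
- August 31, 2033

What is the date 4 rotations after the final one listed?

These are Wednesdays with 28, 28, 35, 28, 35-day gaps.
Each is the final Wednesday of its month — March 30, 2033 is past the 28th, so '4th Wednesday' doesn't fit.
Last Wednesday of September 2033: September 28, 2033.
Last Wednesday of October 2033: October 26, 2033.
Last Wednesday of November 2033: November 30, 2033.
December 2033 ends with Wednesday December 28, 2033.

December 28, 2033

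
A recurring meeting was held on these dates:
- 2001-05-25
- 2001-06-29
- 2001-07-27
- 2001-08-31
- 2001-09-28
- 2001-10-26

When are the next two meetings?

All Fridays; the gaps (35, 28, 35, 28, 28) vary with month length.
This is the last Friday of each month.
November 2001 ends with Friday 2001-11-30.
December 2001 ends with Friday 2001-12-28.

2001-11-30, 2001-12-28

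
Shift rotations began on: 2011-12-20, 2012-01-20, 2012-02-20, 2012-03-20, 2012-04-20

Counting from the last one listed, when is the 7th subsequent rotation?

2012-11-20

Gaps: 31, 31, 29, 31 days — not constant. Every event is on the 20th of the month.
Pattern: the 20th of each month.
May 2012: 2012-05-20.
June 2012: 2012-06-20.
Next: July 2012 → 2012-07-20.
Next: August 2012 → 2012-08-20.
Next: September 2012 → 2012-09-20.
Next: October 2012 → 2012-10-20.
Next: November 2012 → 2012-11-20.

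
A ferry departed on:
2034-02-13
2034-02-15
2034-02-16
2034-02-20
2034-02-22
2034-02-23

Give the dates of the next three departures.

2034-02-27, 2034-03-01, 2034-03-02

Every event lands on a Monday or Wednesday or Thursday (gaps cycle 2, 1, 4, 2, 1).
So the schedule is: every Monday, Wednesday and Thursday.
Next Monday: 2034-02-27.
The following Wednesday is 2034-03-01.
The following Thursday is 2034-03-02.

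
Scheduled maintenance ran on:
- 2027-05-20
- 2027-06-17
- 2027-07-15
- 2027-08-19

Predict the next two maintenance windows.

Gaps: 28, 28, 35 days — a mix of 28 and 35. Every date is a Thursday.
Each is the 3rd Thursday of its month.
3rd Thursday of September 2027: 2027-09-16.
3rd Thursday of October 2027: 2027-10-21.

2027-09-16, 2027-10-21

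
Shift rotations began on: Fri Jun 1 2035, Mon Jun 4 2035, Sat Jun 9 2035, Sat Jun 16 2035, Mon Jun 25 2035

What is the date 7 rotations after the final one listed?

Mon Oct 22 2035

The spacing grows by 2 each time: 3, 5, 7, 9 days.
Next gap: 11 days. Mon Jun 25 2035 + 11 days = Fri Jul 6 2035.
Next gap: 13 days. Fri Jul 6 2035 + 13 days = Thu Jul 19 2035.
Next gap: 15 days. Thu Jul 19 2035 + 15 days = Fri Aug 3 2035.
Next gap: 17 days. Fri Aug 3 2035 + 17 days = Mon Aug 20 2035.
Next gap: 19 days. Mon Aug 20 2035 + 19 days = Sat Sep 8 2035.
Next gap: 21 days. Sat Sep 8 2035 + 21 days = Sat Sep 29 2035.
Next gap: 23 days. Sat Sep 29 2035 + 23 days = Mon Oct 22 2035.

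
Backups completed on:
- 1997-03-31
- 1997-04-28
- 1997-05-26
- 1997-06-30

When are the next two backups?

These are Mondays with 28, 28, 35-day gaps.
Each is the final Monday of its month — 1997-03-31 is past the 28th, so '4th Monday' doesn't fit.
July 1997 ends with Monday 1997-07-28.
August 1997 ends with Monday 1997-08-25.

1997-07-28, 1997-08-25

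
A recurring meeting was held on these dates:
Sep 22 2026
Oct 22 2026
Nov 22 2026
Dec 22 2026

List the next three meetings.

Jan 22 2027, Feb 22 2027, Mar 22 2027

Gaps: 30, 31, 30 days — not constant. Every event is on the 22nd of the month.
Pattern: the 22nd of each month.
January 2027: Jan 22 2027.
February 2027: Feb 22 2027.
March 2027: Mar 22 2027.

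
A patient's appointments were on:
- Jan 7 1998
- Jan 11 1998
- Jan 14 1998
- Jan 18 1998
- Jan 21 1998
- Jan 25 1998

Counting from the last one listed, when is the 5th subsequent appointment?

Feb 11 1998

Every event lands on a Wednesday or Sunday (gaps cycle 4, 3, 4, 3, 4).
So the schedule is: every Wednesday and Sunday.
The following Wednesday is Jan 28 1998.
The following Sunday is Feb 1 1998.
Next Wednesday: Feb 4 1998.
The following Sunday is Feb 8 1998.
Next Wednesday: Feb 11 1998.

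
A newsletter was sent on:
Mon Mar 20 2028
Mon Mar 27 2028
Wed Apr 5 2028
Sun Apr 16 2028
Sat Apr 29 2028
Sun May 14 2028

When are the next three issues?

Intervals are 7, 9, 11, 13, 15 days — an arithmetic progression with common difference 2.
Next gap: 17 days. Sun May 14 2028 + 17 days = Wed May 31 2028.
Next gap: 19 days. Wed May 31 2028 + 19 days = Mon Jun 19 2028.
Next gap: 21 days. Mon Jun 19 2028 + 21 days = Mon Jul 10 2028.

Wed May 31 2028, Mon Jun 19 2028, Mon Jul 10 2028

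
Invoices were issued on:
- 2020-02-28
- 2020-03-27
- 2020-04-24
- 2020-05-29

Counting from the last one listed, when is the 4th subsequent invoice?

All Fridays; the gaps (28, 28, 35) vary with month length.
This is the last Friday of each month.
June 2020 ends with Friday 2020-06-26.
Last Friday of July 2020: 2020-07-31.
August 2020 ends with Friday 2020-08-28.
September 2020 ends with Friday 2020-09-25.

2020-09-25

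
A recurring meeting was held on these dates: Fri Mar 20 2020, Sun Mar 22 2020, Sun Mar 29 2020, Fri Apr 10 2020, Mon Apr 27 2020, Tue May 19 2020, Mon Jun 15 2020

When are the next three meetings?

Fri Jul 17 2020, Sun Aug 23 2020, Sun Oct 4 2020

Intervals are 2, 7, 12, 17, 22, 27 days — an arithmetic progression with common difference 5.
Next gap: 32 days. Mon Jun 15 2020 + 32 days = Fri Jul 17 2020.
Next gap: 37 days. Fri Jul 17 2020 + 37 days = Sun Aug 23 2020.
Next gap: 42 days. Sun Aug 23 2020 + 42 days = Sun Oct 4 2020.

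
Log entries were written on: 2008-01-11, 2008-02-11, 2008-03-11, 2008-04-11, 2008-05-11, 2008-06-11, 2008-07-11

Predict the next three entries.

Gaps: 31, 29, 31, 30, 31, 30 days — not constant. Every event is on the 11th of the month.
Pattern: the 11th of each month.
Next: August 2008 → 2008-08-11.
Next: September 2008 → 2008-09-11.
Next: October 2008 → 2008-10-11.

2008-08-11, 2008-09-11, 2008-10-11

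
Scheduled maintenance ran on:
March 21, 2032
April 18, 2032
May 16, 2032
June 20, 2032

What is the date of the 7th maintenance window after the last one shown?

These are Sundays at 28- or 35-day spacing (28, 28, 35).
The pattern: 3rd Sunday of the month.
July 2032 — 3rd Sunday is July 18, 2032.
August 2032 — 3rd Sunday is August 15, 2032.
September 2032 — 3rd Sunday is September 19, 2032.
3rd Sunday of October 2032: October 17, 2032.
November 2032 — 3rd Sunday is November 21, 2032.
3rd Sunday of December 2032: December 19, 2032.
January 2033 — 3rd Sunday is January 16, 2033.

January 16, 2033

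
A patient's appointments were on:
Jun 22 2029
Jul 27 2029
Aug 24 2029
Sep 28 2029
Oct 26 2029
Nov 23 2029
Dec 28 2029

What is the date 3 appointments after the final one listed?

These are Fridays at 28- or 35-day spacing (35, 28, 35, 28, 28, 35).
The pattern: 4th Friday of the month.
4th Friday of January 2030: Jan 25 2030.
February 2030 — 4th Friday is Feb 22 2030.
March 2030 — 4th Friday is Mar 22 2030.

Mar 22 2030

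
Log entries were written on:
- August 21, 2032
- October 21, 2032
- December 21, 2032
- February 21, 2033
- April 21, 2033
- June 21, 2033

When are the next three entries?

August 21, 2033; October 21, 2033; December 21, 2033

The day-of-month is always 21 (61, 61, 62, 59, 61 days between events).
So this recurs on the 21st of every 2 months.
August 2033: August 21, 2033.
Next: October 2033 → October 21, 2033.
December 2033: December 21, 2033.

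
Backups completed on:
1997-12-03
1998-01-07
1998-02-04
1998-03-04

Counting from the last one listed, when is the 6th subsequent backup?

These are Wednesdays at 28- or 35-day spacing (35, 28, 28).
The pattern: 1st Wednesday of the month.
April 1998 — 1st Wednesday is 1998-04-01.
May 1998 — 1st Wednesday is 1998-05-06.
1st Wednesday of June 1998: 1998-06-03.
1st Wednesday of July 1998: 1998-07-01.
1st Wednesday of August 1998: 1998-08-05.
September 1998 — 1st Wednesday is 1998-09-02.

1998-09-02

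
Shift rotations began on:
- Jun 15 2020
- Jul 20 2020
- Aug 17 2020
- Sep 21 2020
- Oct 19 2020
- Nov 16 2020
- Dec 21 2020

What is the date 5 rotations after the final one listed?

These are Mondays at 28- or 35-day spacing (35, 28, 35, 28, 28, 35).
The pattern: 3rd Monday of the month.
January 2021 — 3rd Monday is Jan 18 2021.
3rd Monday of February 2021: Feb 15 2021.
3rd Monday of March 2021: Mar 15 2021.
3rd Monday of April 2021: Apr 19 2021.
3rd Monday of May 2021: May 17 2021.

May 17 2021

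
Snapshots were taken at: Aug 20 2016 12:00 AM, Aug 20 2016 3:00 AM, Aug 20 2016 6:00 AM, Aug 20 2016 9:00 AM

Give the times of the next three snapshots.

The interval is a steady 3 hours (3, 3, 3).
Aug 20 2016 9:00 AM + 3 h = Aug 20 2016 12:00 PM.
Aug 20 2016 12:00 PM + 3 h = Aug 20 2016 3:00 PM.
Aug 20 2016 3:00 PM + 3 h = Aug 20 2016 6:00 PM.

Aug 20 2016 12:00 PM, Aug 20 2016 3:00 PM, Aug 20 2016 6:00 PM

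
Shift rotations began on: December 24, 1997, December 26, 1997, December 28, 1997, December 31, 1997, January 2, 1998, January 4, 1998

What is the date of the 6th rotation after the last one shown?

January 18, 1998

Gaps: 2, 2, 3, 2, 2 days — not constant, but cyclic with period 3.
The events fall on every Wednesday, Friday and Sunday.
Next Wednesday: January 7, 1998.
Next Friday: January 9, 1998.
Next Sunday: January 11, 1998.
Next Wednesday: January 14, 1998.
Next Friday: January 16, 1998.
Next Sunday: January 18, 1998.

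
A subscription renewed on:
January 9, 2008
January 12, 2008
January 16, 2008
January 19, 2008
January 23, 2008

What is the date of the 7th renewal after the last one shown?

The gap pattern 3, 4, 3, 4 repeats every 2 events.
These are the Wednesdays and Saturdays of each week.
Next Saturday: January 26, 2008.
Next Wednesday: January 30, 2008.
Next Saturday: February 2, 2008.
Next Wednesday: February 6, 2008.
Next Saturday: February 9, 2008.
The following Wednesday is February 13, 2008.
Next Saturday: February 16, 2008.

February 16, 2008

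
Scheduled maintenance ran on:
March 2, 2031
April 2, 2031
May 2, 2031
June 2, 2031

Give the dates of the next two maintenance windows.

July 2, 2031; August 2, 2031

Each date is the 2nd; the gaps (31, 30, 31) track the month lengths.
The rule is the 2nd of each month.
Next: July 2031 → July 2, 2031.
August 2031: August 2, 2031.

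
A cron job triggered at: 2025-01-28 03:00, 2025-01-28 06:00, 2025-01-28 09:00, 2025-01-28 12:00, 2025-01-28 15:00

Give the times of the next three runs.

Gaps: 3, 3, 3, 3 hours — each event is 3 hours after the previous one.
2025-01-28 15:00 + 3 h = 2025-01-28 18:00.
2025-01-28 18:00 + 3 h = 2025-01-28 21:00.
2025-01-28 21:00 + 3 h = 2025-01-29 00:00.

2025-01-28 18:00, 2025-01-28 21:00, 2025-01-29 00:00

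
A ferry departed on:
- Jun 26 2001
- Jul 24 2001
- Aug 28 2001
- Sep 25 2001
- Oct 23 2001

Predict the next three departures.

These are Tuesdays at 28- or 35-day spacing (28, 35, 28, 28).
The pattern: 4th Tuesday of the month.
4th Tuesday of November 2001: Nov 27 2001.
4th Tuesday of December 2001: Dec 25 2001.
4th Tuesday of January 2002: Jan 22 2002.

Nov 27 2001, Dec 25 2001, Jan 22 2002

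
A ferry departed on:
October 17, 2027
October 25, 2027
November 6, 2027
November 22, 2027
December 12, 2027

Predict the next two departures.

Gaps: 8, 12, 16, 20 days — each gap is 4 larger than the previous one.
Next gap: 24 days. December 12, 2027 + 24 days = January 5, 2028.
Next gap: 28 days. January 5, 2028 + 28 days = February 2, 2028.

January 5, 2028; February 2, 2028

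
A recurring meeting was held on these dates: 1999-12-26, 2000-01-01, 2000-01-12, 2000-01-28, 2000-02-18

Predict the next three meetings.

The spacing grows by 5 each time: 6, 11, 16, 21 days.
Next gap: 26 days. 2000-02-18 + 26 days = 2000-03-15.
Next gap: 31 days. 2000-03-15 + 31 days = 2000-04-15.
Next gap: 36 days. 2000-04-15 + 36 days = 2000-05-21.

2000-03-15, 2000-04-15, 2000-05-21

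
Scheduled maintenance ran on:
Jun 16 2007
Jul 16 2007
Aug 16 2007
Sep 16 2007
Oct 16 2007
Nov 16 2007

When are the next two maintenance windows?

Dec 16 2007, Jan 16 2008

Gaps: 30, 31, 31, 30, 31 days — not constant. Every event is on the 16th of the month.
Pattern: the 16th of each month.
December 2007: Dec 16 2007.
January 2008: Jan 16 2008.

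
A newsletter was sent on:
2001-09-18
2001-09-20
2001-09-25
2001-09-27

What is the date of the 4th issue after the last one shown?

2001-10-11

The gap pattern 2, 5, 2 repeats every 2 events.
These are the Tuesdays and Thursdays of each week.
Next Tuesday: 2001-10-02.
The following Thursday is 2001-10-04.
Next Tuesday: 2001-10-09.
Next Thursday: 2001-10-11.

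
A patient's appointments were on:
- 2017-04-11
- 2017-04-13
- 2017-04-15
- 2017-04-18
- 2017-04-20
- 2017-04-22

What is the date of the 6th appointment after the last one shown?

Gaps: 2, 2, 3, 2, 2 days — not constant, but cyclic with period 3.
The events fall on every Tuesday, Thursday and Saturday.
Next Tuesday: 2017-04-25.
The following Thursday is 2017-04-27.
Next Saturday: 2017-04-29.
The following Tuesday is 2017-05-02.
The following Thursday is 2017-05-04.
Next Saturday: 2017-05-06.

2017-05-06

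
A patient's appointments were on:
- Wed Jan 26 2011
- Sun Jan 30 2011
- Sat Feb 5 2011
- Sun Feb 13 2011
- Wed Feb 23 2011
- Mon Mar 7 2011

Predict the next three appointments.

Gaps: 4, 6, 8, 10, 12 days — each gap is 2 larger than the previous one.
Next gap: 14 days. Mon Mar 7 2011 + 14 days = Mon Mar 21 2011.
Next gap: 16 days. Mon Mar 21 2011 + 16 days = Wed Apr 6 2011.
Next gap: 18 days. Wed Apr 6 2011 + 18 days = Sun Apr 24 2011.

Mon Mar 21 2011, Wed Apr 6 2011, Sun Apr 24 2011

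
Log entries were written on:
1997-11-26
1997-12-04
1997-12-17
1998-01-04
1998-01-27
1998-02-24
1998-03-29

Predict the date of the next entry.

Intervals are 8, 13, 18, 23, 28, 33 days — an arithmetic progression with common difference 5.
Next gap: 38 days. 1998-03-29 + 38 days = 1998-05-06.

1998-05-06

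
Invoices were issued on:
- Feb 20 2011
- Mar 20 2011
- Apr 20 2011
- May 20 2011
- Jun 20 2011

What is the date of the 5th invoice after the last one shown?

Each date is the 20th; the gaps (28, 31, 30, 31) track the month lengths.
The rule is the 20th of each month.
Next: July 2011 → Jul 20 2011.
August 2011: Aug 20 2011.
Next: September 2011 → Sep 20 2011.
Next: October 2011 → Oct 20 2011.
November 2011: Nov 20 2011.

Nov 20 2011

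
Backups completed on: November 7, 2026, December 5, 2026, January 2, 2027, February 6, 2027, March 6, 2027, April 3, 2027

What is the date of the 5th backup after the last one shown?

September 4, 2027

These are Saturdays at 28- or 35-day spacing (28, 28, 35, 28, 28).
The pattern: 1st Saturday of the month.
May 2027 — 1st Saturday is May 1, 2027.
June 2027 — 1st Saturday is June 5, 2027.
July 2027 — 1st Saturday is July 3, 2027.
August 2027 — 1st Saturday is August 7, 2027.
1st Saturday of September 2027: September 4, 2027.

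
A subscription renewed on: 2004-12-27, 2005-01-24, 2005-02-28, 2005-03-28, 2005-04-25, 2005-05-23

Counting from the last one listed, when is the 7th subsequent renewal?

2005-12-26

All dates are Mondays, 28, 35, 28, 28, 28 days apart.
Specifically, the 4th Monday of each month.
June 2005 — 4th Monday is 2005-06-27.
4th Monday of July 2005: 2005-07-25.
August 2005 — 4th Monday is 2005-08-22.
September 2005 — 4th Monday is 2005-09-26.
4th Monday of October 2005: 2005-10-24.
4th Monday of November 2005: 2005-11-28.
4th Monday of December 2005: 2005-12-26.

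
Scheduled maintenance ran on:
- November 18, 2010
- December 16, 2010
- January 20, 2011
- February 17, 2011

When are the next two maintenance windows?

March 17, 2011; April 21, 2011

These are Thursdays at 28- or 35-day spacing (28, 35, 28).
The pattern: 3rd Thursday of the month.
3rd Thursday of March 2011: March 17, 2011.
3rd Thursday of April 2011: April 21, 2011.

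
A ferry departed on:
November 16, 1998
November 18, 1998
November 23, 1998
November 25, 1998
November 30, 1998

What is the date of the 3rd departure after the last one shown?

December 9, 1998

The gap pattern 2, 5, 2, 5 repeats every 2 events.
These are the Mondays and Wednesdays of each week.
Next Wednesday: December 2, 1998.
The following Monday is December 7, 1998.
Next Wednesday: December 9, 1998.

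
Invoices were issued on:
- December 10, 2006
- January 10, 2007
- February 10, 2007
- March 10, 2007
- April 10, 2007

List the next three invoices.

May 10, 2007; June 10, 2007; July 10, 2007

The day-of-month is always 10 (31, 31, 28, 31 days between events).
So this recurs on the 10th of each month.
May 2007: May 10, 2007.
June 2007: June 10, 2007.
July 2007: July 10, 2007.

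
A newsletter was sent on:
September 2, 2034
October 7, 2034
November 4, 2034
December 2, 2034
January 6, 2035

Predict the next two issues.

These are Saturdays at 28- or 35-day spacing (35, 28, 28, 35).
The pattern: 1st Saturday of the month.
1st Saturday of February 2035: February 3, 2035.
March 2035 — 1st Saturday is March 3, 2035.

February 3, 2035; March 3, 2035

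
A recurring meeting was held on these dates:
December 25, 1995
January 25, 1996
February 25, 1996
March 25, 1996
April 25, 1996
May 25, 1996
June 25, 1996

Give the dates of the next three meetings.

July 25, 1996; August 25, 1996; September 25, 1996

Each date is the 25th; the gaps (31, 31, 29, 31, 30, 31) track the month lengths.
The rule is the 25th of each month.
Next: July 1996 → July 25, 1996.
Next: August 1996 → August 25, 1996.
September 1996: September 25, 1996.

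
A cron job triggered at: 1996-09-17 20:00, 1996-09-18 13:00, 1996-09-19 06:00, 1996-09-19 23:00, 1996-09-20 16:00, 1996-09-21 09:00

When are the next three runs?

Spacing: 17, 17, 17, 17, 17 h — constant 17 h.
1996-09-21 09:00 + 17 h = 1996-09-22 02:00.
1996-09-22 02:00 + 17 h = 1996-09-22 19:00.
1996-09-22 19:00 + 17 h = 1996-09-23 12:00.

1996-09-22 02:00, 1996-09-22 19:00, 1996-09-23 12:00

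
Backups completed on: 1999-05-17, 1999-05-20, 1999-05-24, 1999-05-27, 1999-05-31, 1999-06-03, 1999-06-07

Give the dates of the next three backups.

Gaps: 3, 4, 3, 4, 3, 4 days — not constant, but cyclic with period 2.
The events fall on every Monday and Thursday.
Next Thursday: 1999-06-10.
Next Monday: 1999-06-14.
The following Thursday is 1999-06-17.

1999-06-10, 1999-06-14, 1999-06-17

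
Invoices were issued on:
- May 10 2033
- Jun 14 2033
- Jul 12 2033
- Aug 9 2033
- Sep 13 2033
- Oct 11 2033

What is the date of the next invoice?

Nov 8 2033

These are Tuesdays at 28- or 35-day spacing (35, 28, 28, 35, 28).
The pattern: 2nd Tuesday of the month.
November 2033 — 2nd Tuesday is Nov 8 2033.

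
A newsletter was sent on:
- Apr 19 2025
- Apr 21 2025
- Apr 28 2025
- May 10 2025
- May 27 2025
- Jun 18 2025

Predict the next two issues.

The spacing grows by 5 each time: 2, 7, 12, 17, 22 days.
Next gap: 27 days. Jun 18 2025 + 27 days = Jul 15 2025.
Next gap: 32 days. Jul 15 2025 + 32 days = Aug 16 2025.

Jul 15 2025, Aug 16 2025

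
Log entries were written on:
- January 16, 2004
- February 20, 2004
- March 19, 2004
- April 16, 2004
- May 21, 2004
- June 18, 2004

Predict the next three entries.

All dates are Fridays, 35, 28, 28, 35, 28 days apart.
Specifically, the 3rd Friday of each month.
3rd Friday of July 2004: July 16, 2004.
August 2004 — 3rd Friday is August 20, 2004.
September 2004 — 3rd Friday is September 17, 2004.

July 16, 2004; August 20, 2004; September 17, 2004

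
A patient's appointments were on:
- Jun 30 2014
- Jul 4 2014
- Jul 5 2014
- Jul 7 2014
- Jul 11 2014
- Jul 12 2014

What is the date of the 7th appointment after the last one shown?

Gaps: 4, 1, 2, 4, 1 days — not constant, but cyclic with period 3.
The events fall on every Monday, Friday and Saturday.
Next Monday: Jul 14 2014.
The following Friday is Jul 18 2014.
The following Saturday is Jul 19 2014.
Next Monday: Jul 21 2014.
The following Friday is Jul 25 2014.
The following Saturday is Jul 26 2014.
The following Monday is Jul 28 2014.

Jul 28 2014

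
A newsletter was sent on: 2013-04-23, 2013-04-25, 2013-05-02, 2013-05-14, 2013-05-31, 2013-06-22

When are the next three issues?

2013-07-19, 2013-08-20, 2013-09-26

The spacing grows by 5 each time: 2, 7, 12, 17, 22 days.
Next gap: 27 days. 2013-06-22 + 27 days = 2013-07-19.
Next gap: 32 days. 2013-07-19 + 32 days = 2013-08-20.
Next gap: 37 days. 2013-08-20 + 37 days = 2013-09-26.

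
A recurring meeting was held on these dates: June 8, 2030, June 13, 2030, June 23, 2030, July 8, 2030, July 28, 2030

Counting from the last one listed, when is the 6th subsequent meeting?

Gaps: 5, 10, 15, 20 days — each gap is 5 larger than the previous one.
Next gap: 25 days. July 28, 2030 + 25 days = August 22, 2030.
Next gap: 30 days. August 22, 2030 + 30 days = September 21, 2030.
Next gap: 35 days. September 21, 2030 + 35 days = October 26, 2030.
Next gap: 40 days. October 26, 2030 + 40 days = December 5, 2030.
Next gap: 45 days. December 5, 2030 + 45 days = January 19, 2031.
Next gap: 50 days. January 19, 2031 + 50 days = March 10, 2031.

March 10, 2031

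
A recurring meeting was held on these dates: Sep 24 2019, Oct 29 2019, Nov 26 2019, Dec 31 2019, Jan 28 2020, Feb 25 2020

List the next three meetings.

These are Tuesdays with 35, 28, 35, 28, 28-day gaps.
Each is the final Tuesday of its month — Oct 29 2019 is past the 28th, so '4th Tuesday' doesn't fit.
Last Tuesday of March 2020: Mar 31 2020.
Last Tuesday of April 2020: Apr 28 2020.
Last Tuesday of May 2020: May 26 2020.

Mar 31 2020, Apr 28 2020, May 26 2020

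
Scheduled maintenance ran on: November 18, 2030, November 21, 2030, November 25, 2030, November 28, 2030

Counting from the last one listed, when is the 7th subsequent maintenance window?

Every event lands on a Monday or Thursday (gaps cycle 3, 4, 3).
So the schedule is: every Monday and Thursday.
The following Monday is December 2, 2030.
The following Thursday is December 5, 2030.
The following Monday is December 9, 2030.
The following Thursday is December 12, 2030.
Next Monday: December 16, 2030.
Next Thursday: December 19, 2030.
The following Monday is December 23, 2030.

December 23, 2030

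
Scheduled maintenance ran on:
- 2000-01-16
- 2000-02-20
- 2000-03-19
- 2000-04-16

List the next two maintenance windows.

2000-05-21, 2000-06-18

All dates are Sundays, 35, 28, 28 days apart.
Specifically, the 3rd Sunday of each month.
3rd Sunday of May 2000: 2000-05-21.
3rd Sunday of June 2000: 2000-06-18.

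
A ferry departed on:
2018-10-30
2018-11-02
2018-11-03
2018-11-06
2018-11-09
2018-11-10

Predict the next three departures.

Gaps: 3, 1, 3, 3, 1 days — not constant, but cyclic with period 3.
The events fall on every Tuesday, Friday and Saturday.
Next Tuesday: 2018-11-13.
The following Friday is 2018-11-16.
The following Saturday is 2018-11-17.

2018-11-13, 2018-11-16, 2018-11-17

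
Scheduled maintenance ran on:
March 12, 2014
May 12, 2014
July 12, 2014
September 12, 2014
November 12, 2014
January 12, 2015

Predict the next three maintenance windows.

Each date is the 12th; the gaps (61, 61, 62, 61, 61) track the month lengths.
The rule is the 12th of every 2 months.
March 2015: March 12, 2015.
Next: May 2015 → May 12, 2015.
Next: July 2015 → July 12, 2015.

March 12, 2015; May 12, 2015; July 12, 2015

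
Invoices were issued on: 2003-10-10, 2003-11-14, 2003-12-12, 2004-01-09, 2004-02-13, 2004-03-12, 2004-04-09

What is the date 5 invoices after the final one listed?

2004-09-10

These are Fridays at 28- or 35-day spacing (35, 28, 28, 35, 28, 28).
The pattern: 2nd Friday of the month.
May 2004 — 2nd Friday is 2004-05-14.
2nd Friday of June 2004: 2004-06-11.
2nd Friday of July 2004: 2004-07-09.
2nd Friday of August 2004: 2004-08-13.
2nd Friday of September 2004: 2004-09-10.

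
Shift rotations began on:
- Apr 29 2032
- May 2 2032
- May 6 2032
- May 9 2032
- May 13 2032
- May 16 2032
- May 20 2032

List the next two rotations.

The gap pattern 3, 4, 3, 4, 3, 4 repeats every 2 events.
These are the Thursdays and Sundays of each week.
Next Sunday: May 23 2032.
The following Thursday is May 27 2032.

May 23 2032, May 27 2032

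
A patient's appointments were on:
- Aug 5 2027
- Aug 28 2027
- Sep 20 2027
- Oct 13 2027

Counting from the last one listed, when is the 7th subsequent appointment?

Gaps between consecutive events: 23, 23, 23 days — a constant 23-day interval.
Oct 13 2027 + 23 days = Nov 5 2027.
Nov 5 2027 + 23 days = Nov 28 2027.
Nov 28 2027 + 23 days = Dec 21 2027.
Dec 21 2027 + 23 days = Jan 13 2028.
Jan 13 2028 + 23 days = Feb 5 2028.
Feb 5 2028 + 23 days = Feb 28 2028.
Feb 28 2028 + 23 days = Mar 22 2028.

Mar 22 2028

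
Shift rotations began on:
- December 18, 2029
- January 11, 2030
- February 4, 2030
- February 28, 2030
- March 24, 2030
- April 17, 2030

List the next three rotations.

May 11, 2030; June 4, 2030; June 28, 2030

Every event comes 24 days after the last (24, 24, 24, 24, 24).
April 17, 2030 + 24 days = May 11, 2030.
May 11, 2030 + 24 days = June 4, 2030.
June 4, 2030 + 24 days = June 28, 2030.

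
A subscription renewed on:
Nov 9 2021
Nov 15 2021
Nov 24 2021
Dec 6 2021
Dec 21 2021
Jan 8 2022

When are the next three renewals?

The spacing grows by 3 each time: 6, 9, 12, 15, 18 days.
Next gap: 21 days. Jan 8 2022 + 21 days = Jan 29 2022.
Next gap: 24 days. Jan 29 2022 + 24 days = Feb 22 2022.
Next gap: 27 days. Feb 22 2022 + 27 days = Mar 21 2022.

Jan 29 2022, Feb 22 2022, Mar 21 2022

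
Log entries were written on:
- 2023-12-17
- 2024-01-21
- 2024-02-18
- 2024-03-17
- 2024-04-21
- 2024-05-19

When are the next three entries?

These are Sundays at 28- or 35-day spacing (35, 28, 28, 35, 28).
The pattern: 3rd Sunday of the month.
3rd Sunday of June 2024: 2024-06-16.
July 2024 — 3rd Sunday is 2024-07-21.
3rd Sunday of August 2024: 2024-08-18.

2024-06-16, 2024-07-21, 2024-08-18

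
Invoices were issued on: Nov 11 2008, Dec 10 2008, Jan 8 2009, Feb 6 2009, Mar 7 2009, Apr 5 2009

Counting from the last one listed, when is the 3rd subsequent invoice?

Jul 1 2009

Every event comes 29 days after the last (29, 29, 29, 29, 29).
Apr 5 2009 + 29 days = May 4 2009.
May 4 2009 + 29 days = Jun 2 2009.
Jun 2 2009 + 29 days = Jul 1 2009.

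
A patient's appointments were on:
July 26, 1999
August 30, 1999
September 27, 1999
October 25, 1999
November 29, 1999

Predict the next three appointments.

December 27, 1999; January 31, 2000; February 28, 2000

All Mondays; the gaps (35, 28, 28, 35) vary with month length.
This is the last Monday of each month.
Last Monday of December 1999: December 27, 1999.
January 2000 ends with Monday January 31, 2000.
Last Monday of February 2000: February 28, 2000.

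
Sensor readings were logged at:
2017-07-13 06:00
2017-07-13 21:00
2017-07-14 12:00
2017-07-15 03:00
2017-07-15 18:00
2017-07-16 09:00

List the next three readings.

2017-07-17 00:00, 2017-07-17 15:00, 2017-07-18 06:00

Spacing: 15, 15, 15, 15, 15 h — constant 15 h.
2017-07-16 09:00 + 15 h = 2017-07-17 00:00.
2017-07-17 00:00 + 15 h = 2017-07-17 15:00.
2017-07-17 15:00 + 15 h = 2017-07-18 06:00.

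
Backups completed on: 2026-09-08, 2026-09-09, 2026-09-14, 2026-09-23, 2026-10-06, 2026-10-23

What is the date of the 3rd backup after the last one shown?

2027-01-06

Gaps: 1, 5, 9, 13, 17 days — each gap is 4 larger than the previous one.
Next gap: 21 days. 2026-10-23 + 21 days = 2026-11-13.
Next gap: 25 days. 2026-11-13 + 25 days = 2026-12-08.
Next gap: 29 days. 2026-12-08 + 29 days = 2027-01-06.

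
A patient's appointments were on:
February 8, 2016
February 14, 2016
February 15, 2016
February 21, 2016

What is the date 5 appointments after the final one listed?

March 7, 2016

Every event lands on a Monday or Sunday (gaps cycle 6, 1, 6).
So the schedule is: every Monday and Sunday.
Next Monday: February 22, 2016.
The following Sunday is February 28, 2016.
Next Monday: February 29, 2016.
Next Sunday: March 6, 2016.
The following Monday is March 7, 2016.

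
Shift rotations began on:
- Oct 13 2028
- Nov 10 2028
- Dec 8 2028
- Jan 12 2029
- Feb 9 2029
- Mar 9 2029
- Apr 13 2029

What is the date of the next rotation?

Gaps: 28, 28, 35, 28, 28, 35 days — a mix of 28 and 35. Every date is a Friday.
Each is the 2nd Friday of its month.
May 2029 — 2nd Friday is May 11 2029.

May 11 2029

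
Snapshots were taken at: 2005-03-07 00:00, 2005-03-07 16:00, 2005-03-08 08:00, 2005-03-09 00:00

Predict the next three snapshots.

2005-03-09 16:00, 2005-03-10 08:00, 2005-03-11 00:00

Gaps: 16, 16, 16 hours — each event is 16 hours after the previous one.
2005-03-09 00:00 + 16 h = 2005-03-09 16:00.
2005-03-09 16:00 + 16 h = 2005-03-10 08:00.
2005-03-10 08:00 + 16 h = 2005-03-11 00:00.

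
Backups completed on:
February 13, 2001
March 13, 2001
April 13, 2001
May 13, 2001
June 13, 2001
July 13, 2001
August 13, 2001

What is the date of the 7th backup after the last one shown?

The day-of-month is always 13 (28, 31, 30, 31, 30, 31 days between events).
So this recurs on the 13th of each month.
September 2001: September 13, 2001.
Next: October 2001 → October 13, 2001.
Next: November 2001 → November 13, 2001.
Next: December 2001 → December 13, 2001.
January 2002: January 13, 2002.
Next: February 2002 → February 13, 2002.
Next: March 2002 → March 13, 2002.

March 13, 2002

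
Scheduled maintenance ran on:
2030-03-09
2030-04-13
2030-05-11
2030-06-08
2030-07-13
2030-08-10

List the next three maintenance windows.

2030-09-14, 2030-10-12, 2030-11-09

These are Saturdays at 28- or 35-day spacing (35, 28, 28, 35, 28).
The pattern: 2nd Saturday of the month.
2nd Saturday of September 2030: 2030-09-14.
October 2030 — 2nd Saturday is 2030-10-12.
November 2030 — 2nd Saturday is 2030-11-09.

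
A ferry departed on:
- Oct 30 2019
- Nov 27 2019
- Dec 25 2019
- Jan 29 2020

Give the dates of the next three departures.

These are Wednesdays with 28, 28, 35-day gaps.
Each is the final Wednesday of its month — Oct 30 2019 is past the 28th, so '4th Wednesday' doesn't fit.
Last Wednesday of February 2020: Feb 26 2020.
March 2020 ends with Wednesday Mar 25 2020.
Last Wednesday of April 2020: Apr 29 2020.

Feb 26 2020, Mar 25 2020, Apr 29 2020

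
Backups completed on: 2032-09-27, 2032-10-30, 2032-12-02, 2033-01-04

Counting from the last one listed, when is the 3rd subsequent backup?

Every event comes 33 days after the last (33, 33, 33).
2033-01-04 + 33 days = 2033-02-06.
2033-02-06 + 33 days = 2033-03-11.
2033-03-11 + 33 days = 2033-04-13.

2033-04-13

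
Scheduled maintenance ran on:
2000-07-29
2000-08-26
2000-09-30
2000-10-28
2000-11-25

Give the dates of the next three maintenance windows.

2000-12-30, 2001-01-27, 2001-02-24

All Saturdays; the gaps (28, 35, 28, 28) vary with month length.
This is the last Saturday of each month.
December 2000 ends with Saturday 2000-12-30.
Last Saturday of January 2001: 2001-01-27.
Last Saturday of February 2001: 2001-02-24.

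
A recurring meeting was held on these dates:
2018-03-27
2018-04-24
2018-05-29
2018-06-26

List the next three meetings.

2018-07-31, 2018-08-28, 2018-09-25

Every date is a Tuesday; gaps 28, 35, 28 days.
Each is the last Tuesday of its month (at least one falls on the 29th or later, ruling out '4th Tuesday').
Last Tuesday of July 2018: 2018-07-31.
August 2018 ends with Tuesday 2018-08-28.
September 2018 ends with Tuesday 2018-09-25.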